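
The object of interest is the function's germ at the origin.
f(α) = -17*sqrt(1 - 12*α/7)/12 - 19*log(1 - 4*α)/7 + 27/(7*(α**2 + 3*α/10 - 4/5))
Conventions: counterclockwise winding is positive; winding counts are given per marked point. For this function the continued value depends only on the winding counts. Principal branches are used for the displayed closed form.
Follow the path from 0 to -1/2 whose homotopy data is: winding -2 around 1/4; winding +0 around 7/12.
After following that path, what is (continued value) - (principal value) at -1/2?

Continued minus principal equals (76/7)*pi*i.

The rational part is single-valued and drops out of the difference; each branch term changes only by its own monodromy.
(-17/12)*sqrt(1 - α/(7/12)): winding +0 is even, the square root returns to the same sheet, contribution 0.
(-19/7)*log(1 - α/(1/4)): each positive loop around 1/4 adds 2*pi*i to the log, so winding -2 contributes (-19/7)*(-2)*2*pi*i = (76/7)*pi*i.
Summing the contributions at α = -1/2 gives (76/7)*pi*i.


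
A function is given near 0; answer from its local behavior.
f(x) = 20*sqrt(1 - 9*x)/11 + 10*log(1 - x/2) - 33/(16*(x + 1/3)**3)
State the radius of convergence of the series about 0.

Denominator factor (x + 1/3)^3: pole of order 3 at -1/3, modulus 1/3.
Branch term (20/11)*sqrt(1 - x/(1/9)): its argument vanishes at x = 1/9, a square-root branch point, modulus 1/9.
Branch term (10)*log(1 - x/(2)): its argument vanishes at x = 2, a logarithmic branch point, modulus 2.
The radius of convergence is the smallest modulus among the singular points: 1/9.

The radius of convergence is 1/9.


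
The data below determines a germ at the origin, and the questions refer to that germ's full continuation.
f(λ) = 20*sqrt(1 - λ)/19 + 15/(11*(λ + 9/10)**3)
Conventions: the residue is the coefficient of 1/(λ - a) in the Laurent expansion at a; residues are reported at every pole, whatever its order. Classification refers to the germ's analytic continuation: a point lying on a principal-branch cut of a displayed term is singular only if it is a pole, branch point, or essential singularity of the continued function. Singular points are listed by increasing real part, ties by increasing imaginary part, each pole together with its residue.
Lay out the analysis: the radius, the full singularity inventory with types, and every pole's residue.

Denominator factor (λ + 9/10)^3: pole of order 3 at -9/10, modulus 9/10.
Branch term (20/19)*sqrt(1 - λ/(1)): its argument vanishes at λ = 1, a square-root branch point, modulus 1.
The radius of convergence is the smallest modulus among the singular points: 9/10.
The branch term is analytic at -9/10 and contributes nothing to the residue; only the rational part matters.
At the order-3 pole -9/10 set g(λ) = (λ - (-9/10))^3*(rational part) = 15/11.
Order-3 pole: residue = g''(a)/2; g''(-9/10) = 0, so the residue is 0.
List the singular points by increasing real part (a conjugate pair: the negative imaginary part first).

Radius of convergence at 0: 9/10.
At -9/10: a pole of order 3; residue 0.
At 1: an algebraic (square-root) branch point.


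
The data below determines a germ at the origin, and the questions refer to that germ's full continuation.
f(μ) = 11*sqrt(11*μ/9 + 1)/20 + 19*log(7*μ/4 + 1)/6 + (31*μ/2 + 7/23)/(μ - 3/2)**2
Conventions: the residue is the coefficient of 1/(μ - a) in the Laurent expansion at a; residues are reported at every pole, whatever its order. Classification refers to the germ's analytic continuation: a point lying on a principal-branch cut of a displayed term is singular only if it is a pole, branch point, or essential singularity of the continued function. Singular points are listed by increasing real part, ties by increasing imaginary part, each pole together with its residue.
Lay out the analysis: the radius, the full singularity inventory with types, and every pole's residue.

Radius of convergence at 0: 4/7.
At -9/11: an algebraic (square-root) branch point.
At -4/7: a logarithmic branch point.
At 3/2: a pole of order 2; residue 31/2.

Denominator factor (μ - 3/2)^2: pole of order 2 at 3/2, modulus 3/2.
Branch term (19/6)*log(1 - μ/(-4/7)): its argument vanishes at μ = -4/7, a logarithmic branch point, modulus 4/7.
Branch term (11/20)*sqrt(1 - μ/(-9/11)): its argument vanishes at μ = -9/11, a square-root branch point, modulus 9/11.
The radius of convergence is the smallest modulus among the singular points: 4/7.
The branch terms are analytic at 3/2 and contribute nothing to the residue; only the rational part matters.
At the order-2 pole 3/2 set g(μ) = (μ - (3/2))^2*(rational part) = 31*μ/2 + 7/23.
Order-2 pole: residue = g'(a); g'(3/2) = 31/2, so the residue is 31/2.
List the singular points by increasing real part (a conjugate pair: the negative imaginary part first).


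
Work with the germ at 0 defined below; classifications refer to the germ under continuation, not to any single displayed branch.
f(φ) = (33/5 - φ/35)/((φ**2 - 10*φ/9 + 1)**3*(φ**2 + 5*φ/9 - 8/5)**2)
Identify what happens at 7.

Denominator factors: φ**2 - 10*φ/9 + 1 = 380/9 at φ = 7; φ**2 + 5*φ/9 - 8/5 = 2308/45 at φ = 7 — none vanishes.
So the germ continues analytically to 7.

The point is a regular point.


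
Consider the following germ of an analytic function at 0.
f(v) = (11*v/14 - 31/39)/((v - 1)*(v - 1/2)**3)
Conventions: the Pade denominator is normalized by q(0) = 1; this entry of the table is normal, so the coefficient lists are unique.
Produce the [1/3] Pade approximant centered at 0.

The Pade approximant has numerator coefficients [-248/39, -1692090380/180345988641]; denominator coefficients [1, -3970284087/660608017, 7959577874/660608017, -5326737956/660608017].

Taylor coefficients needed (expand at 0): a_0 = -248/39, a_1 = -10436/273, a_2 = -5972/39, a_3 = -46500/91, a_4 = -10740/7.
Write the denominator as Q(v) = 1 + q1*v + q2*v^2 + q3*v^3. Requiring Q*f - P = O(v^5) with deg P <= 1 kills the coefficients of v^2..v^4 in Q*f:
  v^2: a_2 + q1*a_1 + q2*a_0 = 0, i.e. -5972/39 + (-10436/273)*q1 + (-248/39)*q2 = 0.
  v^3: a_3 + q1*a_2 + q2*a_1 + q3*a_0 = 0, i.e. -46500/91 + (-5972/39)*q1 + (-10436/273)*q2 + (-248/39)*q3 = 0.
  v^4: a_4 + q1*a_3 + q2*a_2 + q3*a_1 = 0, i.e. -10740/7 + (-46500/91)*q1 + (-5972/39)*q2 + (-10436/273)*q3 = 0.
Solving this linear system: q1 = -3970284087/660608017, q2 = 7959577874/660608017, q3 = -5326737956/660608017.
The numerator is Q*f truncated at degree 1: P0 = a_0 = -248/39; P1 = a_1 + q1*a_0 = -1692090380/180345988641.


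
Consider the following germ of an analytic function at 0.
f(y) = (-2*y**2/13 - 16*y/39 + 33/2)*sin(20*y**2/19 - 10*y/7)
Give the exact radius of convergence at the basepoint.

The radius of convergence is infinite.

The factor sin(20*y**2/19 - 10*y/7) is entire and contributes no finite singular point.
The polynomial part has no poles.
No finite singular points: the Taylor series at 0 converges everywhere.


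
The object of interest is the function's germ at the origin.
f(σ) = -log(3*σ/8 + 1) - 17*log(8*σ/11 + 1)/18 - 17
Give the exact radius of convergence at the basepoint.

The radius of convergence is 11/8.

Branch term (-17/18)*log(1 - σ/(-11/8)): its argument vanishes at σ = -11/8, a logarithmic branch point, modulus 11/8.
Branch term (-1)*log(1 - σ/(-8/3)): its argument vanishes at σ = -8/3, a logarithmic branch point, modulus 8/3.
The radius of convergence is the smallest modulus among the singular points: 11/8.


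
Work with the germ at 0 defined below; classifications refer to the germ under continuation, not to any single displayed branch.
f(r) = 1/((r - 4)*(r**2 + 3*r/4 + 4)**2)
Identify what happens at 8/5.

Denominator factors: r - 4 = -12/5 at r = 8/5; r**2 + 3*r/4 + 4 = 194/25 at r = 8/5 — none vanishes.
So the germ continues analytically to 8/5.

The point is a regular point.


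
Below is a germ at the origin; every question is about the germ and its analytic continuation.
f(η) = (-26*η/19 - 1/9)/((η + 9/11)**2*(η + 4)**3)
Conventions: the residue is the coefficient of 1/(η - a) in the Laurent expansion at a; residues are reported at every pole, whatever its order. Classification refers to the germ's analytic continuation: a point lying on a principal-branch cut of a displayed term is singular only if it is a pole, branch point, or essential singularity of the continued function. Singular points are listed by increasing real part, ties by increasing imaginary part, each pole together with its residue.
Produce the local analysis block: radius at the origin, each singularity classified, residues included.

Radius of convergence at 0: 9/11.
At -4: a pole of order 3; residue 879791/12219375.
At -9/11: a pole of order 2; residue -879791/12219375.

Denominator factor (η + 9/11)^2: pole of order 2 at -9/11, modulus 9/11.
Denominator factor (η + 4)^3: pole of order 3 at -4, modulus 4.
The radius of convergence is the smallest modulus among the singular points: 9/11.
At the order-3 pole -4 set g(η) = (η - (-4))^3*f(η) = (-26*η/19 - 1/9)/(η + 9/11)**2.
Order-3 pole: residue = g''(a)/2; g''(-4) = 1759582/12219375, so the residue is 879791/12219375.
At the order-2 pole -9/11 set g(η) = (η - (-9/11))^2*f(η) = (-26*η/19 - 1/9)/(η + 4)**3.
Order-2 pole: residue = g'(a); g'(-9/11) = -879791/12219375, so the residue is -879791/12219375.
List the singular points by increasing real part (a conjugate pair: the negative imaginary part first).


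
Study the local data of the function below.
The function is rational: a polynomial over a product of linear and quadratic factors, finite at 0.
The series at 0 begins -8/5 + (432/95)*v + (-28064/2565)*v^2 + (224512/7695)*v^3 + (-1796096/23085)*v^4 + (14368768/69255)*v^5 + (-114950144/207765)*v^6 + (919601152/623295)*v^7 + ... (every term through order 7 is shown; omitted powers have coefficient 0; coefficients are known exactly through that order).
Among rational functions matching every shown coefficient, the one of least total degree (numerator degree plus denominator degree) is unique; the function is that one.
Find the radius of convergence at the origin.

The radius of convergence is 3/8.

No rational of total degree below 3 reproduces all 8 coefficients; solving the [2/1] Pade equations on them gives f(v) = (4*v**2/9 + 2*v/19 - 3/5)/(v + 3/8), whose expansion matches every shown term.
Denominator factor (v + 3/8): pole of order 1 at -3/8, modulus 3/8.
The radius of convergence is the smallest modulus among the singular points: 3/8.


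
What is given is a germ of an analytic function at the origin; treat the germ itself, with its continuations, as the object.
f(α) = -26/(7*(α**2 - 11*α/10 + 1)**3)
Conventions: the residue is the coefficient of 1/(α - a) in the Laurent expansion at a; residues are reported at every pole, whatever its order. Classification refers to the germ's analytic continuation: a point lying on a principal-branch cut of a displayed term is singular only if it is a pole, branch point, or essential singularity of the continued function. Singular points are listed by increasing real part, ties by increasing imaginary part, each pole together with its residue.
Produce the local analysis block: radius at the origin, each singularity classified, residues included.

Radius of convergence at 0: 1.
At (11/20) - ((3/20)*sqrt(31))*i: a pole of order 3; residue -((5200000/16891497)*sqrt(31))*i.
At (11/20) + ((3/20)*sqrt(31))*i: a pole of order 3; residue ((5200000/16891497)*sqrt(31))*i.

Denominator factor (α**2 - 11*α/10 + 1)^3: discriminant -279/100, complex-conjugate roots (11/20) + ((3/20)*sqrt(31))*i and (11/20) - ((3/20)*sqrt(31))*i; poles of order 3, moduli 1 and 1.
The radius of convergence is the smallest modulus among the singular points: 1.
The factor α**2 - 11*α/10 + 1 splits as (α - a)(α - a') with a = (11/20) - ((3/20)*sqrt(31))*i, a' = (11/20) + ((3/20)*sqrt(31))*i. At the order-3 pole a set g(α) = (α - a)^3*f(α) = [-26/7] / (α - a')^3.
Order-3 pole: residue = g''(a)/2; g''((11/20) - ((3/20)*sqrt(31))*i) = -((10400000/16891497)*sqrt(31))*i, so the residue is -((5200000/16891497)*sqrt(31))*i.
The factor α**2 - 11*α/10 + 1 splits as (α - a)(α - a') with a = (11/20) + ((3/20)*sqrt(31))*i, a' = (11/20) - ((3/20)*sqrt(31))*i. At the order-3 pole a set g(α) = (α - a)^3*f(α) = [-26/7] / (α - a')^3.
Order-3 pole: residue = g''(a)/2; g''((11/20) + ((3/20)*sqrt(31))*i) = ((10400000/16891497)*sqrt(31))*i, so the residue is ((5200000/16891497)*sqrt(31))*i.
List the singular points by increasing real part (a conjugate pair: the negative imaginary part first).


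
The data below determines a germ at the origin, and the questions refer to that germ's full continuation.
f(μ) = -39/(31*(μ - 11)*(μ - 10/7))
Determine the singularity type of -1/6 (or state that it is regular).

The point is a regular point.

Denominator factors: μ - 10/7 = -67/42 at μ = -1/6; μ - 11 = -67/6 at μ = -1/6 — none vanishes.
So the germ continues analytically to -1/6.


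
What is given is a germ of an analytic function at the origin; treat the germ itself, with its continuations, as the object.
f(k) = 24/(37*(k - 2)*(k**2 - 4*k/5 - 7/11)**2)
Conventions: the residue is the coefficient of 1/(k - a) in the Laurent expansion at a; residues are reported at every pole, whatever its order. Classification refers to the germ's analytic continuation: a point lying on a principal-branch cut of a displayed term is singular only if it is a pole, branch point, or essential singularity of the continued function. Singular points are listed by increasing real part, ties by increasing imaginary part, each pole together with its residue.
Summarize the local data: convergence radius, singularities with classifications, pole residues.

Denominator factor (k**2 - 4*k/5 - 7/11)^2: discriminant 876/275, real irrational roots 2/5 + (1/55)*sqrt(2409) and 2/5 - (1/55)*sqrt(2409); poles of order 2, moduli 2/5 + (1/55)*sqrt(2409) and -2/5 + (1/55)*sqrt(2409).
Denominator factor (k - 2): pole of order 1 at 2, modulus 2.
The radius of convergence is the smallest modulus among the singular points: -2/5 + (1/55)*sqrt(2409).
The factor k**2 - 4*k/5 - 7/11 splits as (k - a)(k - a') with a = 2/5 - (1/55)*sqrt(2409), a' = 2/5 + (1/55)*sqrt(2409). At the order-2 pole a set g(k) = (k - a)^2*f(k) = [24/(37*(k - 2))] / (k - a')^2.
Order-2 pole: residue = g'(a); g'(2/5 - (1/55)*sqrt(2409)) = -36300/348133 - (2274800/5565602271)*sqrt(2409), so the residue is -36300/348133 - (2274800/5565602271)*sqrt(2409).
The factor k**2 - 4*k/5 - 7/11 splits as (k - a)(k - a') with a = 2/5 + (1/55)*sqrt(2409), a' = 2/5 - (1/55)*sqrt(2409). At the order-2 pole a set g(k) = (k - a)^2*f(k) = [24/(37*(k - 2))] / (k - a')^2.
Order-2 pole: residue = g'(a); g'(2/5 + (1/55)*sqrt(2409)) = -36300/348133 + (2274800/5565602271)*sqrt(2409), so the residue is -36300/348133 + (2274800/5565602271)*sqrt(2409).
At the order-1 pole 2 set g(k) = (k - (2))*f(k) = 24/(37*(k**2 - 4*k/5 - 7/11)**2).
Simple pole: residue = g(a) at a = 2, which is 72600/348133.
List the singular points by increasing real part (a conjugate pair: the negative imaginary part first).

Radius of convergence at 0: -2/5 + (1/55)*sqrt(2409).
At 2/5 - (1/55)*sqrt(2409): a pole of order 2; residue -36300/348133 - (2274800/5565602271)*sqrt(2409).
At 2/5 + (1/55)*sqrt(2409): a pole of order 2; residue -36300/348133 + (2274800/5565602271)*sqrt(2409).
At 2: a pole of order 1; residue 72600/348133.


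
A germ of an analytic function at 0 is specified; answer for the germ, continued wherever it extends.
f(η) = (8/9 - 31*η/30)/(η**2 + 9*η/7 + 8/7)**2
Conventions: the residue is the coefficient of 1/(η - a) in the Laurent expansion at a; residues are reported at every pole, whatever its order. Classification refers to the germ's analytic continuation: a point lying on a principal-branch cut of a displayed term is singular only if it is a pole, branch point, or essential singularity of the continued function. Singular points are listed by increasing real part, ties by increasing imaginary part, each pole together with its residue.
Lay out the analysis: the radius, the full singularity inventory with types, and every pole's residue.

Denominator factor (η**2 + 9*η/7 + 8/7)^2: discriminant -143/49, complex-conjugate roots (-9/14) + ((1/14)*sqrt(143))*i and (-9/14) - ((1/14)*sqrt(143))*i; poles of order 2, moduli (2/7)*sqrt(14) and (2/7)*sqrt(14).
The radius of convergence is the smallest modulus among the singular points: (2/7)*sqrt(14).
The factor η**2 + 9*η/7 + 8/7 splits as (η - a)(η - a') with a = (-9/14) - ((1/14)*sqrt(143))*i, a' = (-9/14) + ((1/14)*sqrt(143))*i. At the order-2 pole a set g(η) = (η - a)^2*f(η) = [8/9 - 31*η/30] / (η - a')^2.
Order-2 pole: residue = g'(a); g'((-9/14) - ((1/14)*sqrt(143))*i) = ((95893/1840410)*sqrt(143))*i, so the residue is ((95893/1840410)*sqrt(143))*i.
The factor η**2 + 9*η/7 + 8/7 splits as (η - a)(η - a') with a = (-9/14) + ((1/14)*sqrt(143))*i, a' = (-9/14) - ((1/14)*sqrt(143))*i. At the order-2 pole a set g(η) = (η - a)^2*f(η) = [8/9 - 31*η/30] / (η - a')^2.
Order-2 pole: residue = g'(a); g'((-9/14) + ((1/14)*sqrt(143))*i) = -((95893/1840410)*sqrt(143))*i, so the residue is -((95893/1840410)*sqrt(143))*i.
List the singular points by increasing real part (a conjugate pair: the negative imaginary part first).

Radius of convergence at 0: (2/7)*sqrt(14).
At (-9/14) - ((1/14)*sqrt(143))*i: a pole of order 2; residue ((95893/1840410)*sqrt(143))*i.
At (-9/14) + ((1/14)*sqrt(143))*i: a pole of order 2; residue -((95893/1840410)*sqrt(143))*i.


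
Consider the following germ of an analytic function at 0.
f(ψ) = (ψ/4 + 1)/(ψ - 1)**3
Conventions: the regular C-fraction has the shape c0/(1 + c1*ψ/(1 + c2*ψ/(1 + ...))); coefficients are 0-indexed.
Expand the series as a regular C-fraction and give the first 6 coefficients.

The regular C-fraction coefficients are [-1, -13/4, 61/52, -524/793, 1625/7991, -61/131].

Taylor coefficients (expand at 0): a_0 = -1, a_1 = -13/4, a_2 = -27/4, a_3 = -23/2, a_4 = -35/2, a_5 = -99/4.
c0 = a_0 = -1. Peel one level at a time: if S = 1 + c*ψ/S' with S'(0) = 1, then c is the ψ-coefficient of S and S' = c*ψ/(S - 1).
S_1 = c0/f = 1 + (-13/4)*ψ + (61/16)*ψ^2 + ...; c1 = -13/4.
S_2 = c1*ψ/(S_1 - 1) = 1 + (61/52)*ψ + (131/169)*ψ^2 + ...; c2 = 61/52.
S_3 = c2*ψ/(S_2 - 1) = 1 + (-524/793)*ψ + (500/3721)*ψ^2 + ...; c3 = -524/793.
S_4 = c3*ψ/(S_3 - 1) = 1 + (1625/7991)*ψ + (1625/17161)*ψ^2 + ...; c4 = 1625/7991.
S_5 = c4*ψ/(S_4 - 1) = 1 + (-61/131)*ψ + ...; c5 = -61/131.


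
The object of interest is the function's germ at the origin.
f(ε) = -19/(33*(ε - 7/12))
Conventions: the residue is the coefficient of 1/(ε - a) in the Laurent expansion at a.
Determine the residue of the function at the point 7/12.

At the order-1 pole 7/12 set g(ε) = (ε - (7/12))*f(ε) = -19/33.
Simple pole: residue = g(a) at a = 7/12, which is -19/33.

The residue is -19/33.


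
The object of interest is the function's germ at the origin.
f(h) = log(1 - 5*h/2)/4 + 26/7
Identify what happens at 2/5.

The term (1/4)*log(1 - h/(2/5)) has argument 1 - 2/5/(2/5) = 0 at 2/5: a logarithmic (infinitely-sheeted) branch point; the remaining terms are analytic or single-valued there.

The point is a logarithmic branch point.


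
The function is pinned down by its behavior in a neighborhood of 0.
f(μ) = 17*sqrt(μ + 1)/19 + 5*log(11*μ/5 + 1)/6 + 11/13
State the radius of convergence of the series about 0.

Branch term (5/6)*log(1 - μ/(-5/11)): its argument vanishes at μ = -5/11, a logarithmic branch point, modulus 5/11.
Branch term (17/19)*sqrt(1 - μ/(-1)): its argument vanishes at μ = -1, a square-root branch point, modulus 1.
The radius of convergence is the smallest modulus among the singular points: 5/11.

The radius of convergence is 5/11.


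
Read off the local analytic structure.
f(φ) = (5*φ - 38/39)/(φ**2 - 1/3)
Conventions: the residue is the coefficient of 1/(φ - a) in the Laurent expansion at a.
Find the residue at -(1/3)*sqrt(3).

The factor φ**2 - 1/3 splits as (φ - a)(φ - a') with a = -(1/3)*sqrt(3), a' = (1/3)*sqrt(3). At the order-1 pole a set g(φ) = (φ - a)*f(φ) = [5*φ - 38/39] / (φ - a').
Simple pole: residue = g(a) at a = -(1/3)*sqrt(3), which is 5/2 + (19/39)*sqrt(3).

The residue is 5/2 + (19/39)*sqrt(3).


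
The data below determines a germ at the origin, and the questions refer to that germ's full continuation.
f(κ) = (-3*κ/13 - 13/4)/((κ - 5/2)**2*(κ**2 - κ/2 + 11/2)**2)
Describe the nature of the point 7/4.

Denominator factors: κ - 5/2 = -3/4 at κ = 7/4; κ**2 - κ/2 + 11/2 = 123/16 at κ = 7/4 — none vanishes.
So the germ continues analytically to 7/4.

The point is a regular point.


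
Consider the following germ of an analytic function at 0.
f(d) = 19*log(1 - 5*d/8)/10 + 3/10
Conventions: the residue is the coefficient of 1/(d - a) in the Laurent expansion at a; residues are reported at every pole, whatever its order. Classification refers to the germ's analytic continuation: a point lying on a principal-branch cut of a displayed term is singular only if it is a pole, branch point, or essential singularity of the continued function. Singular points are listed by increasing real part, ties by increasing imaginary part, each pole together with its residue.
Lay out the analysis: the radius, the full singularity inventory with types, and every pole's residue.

Branch term (19/10)*log(1 - d/(8/5)): its argument vanishes at d = 8/5, a logarithmic branch point, modulus 8/5.
The radius of convergence is the smallest modulus among the singular points: 8/5.

Radius of convergence at 0: 8/5.
At 8/5: a logarithmic branch point.


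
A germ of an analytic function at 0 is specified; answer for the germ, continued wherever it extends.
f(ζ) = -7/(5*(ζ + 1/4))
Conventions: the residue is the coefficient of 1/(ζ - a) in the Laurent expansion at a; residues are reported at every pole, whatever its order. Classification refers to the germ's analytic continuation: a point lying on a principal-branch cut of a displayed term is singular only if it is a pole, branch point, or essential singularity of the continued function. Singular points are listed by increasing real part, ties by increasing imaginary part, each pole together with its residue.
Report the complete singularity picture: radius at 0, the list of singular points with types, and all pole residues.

Denominator factor (ζ + 1/4): pole of order 1 at -1/4, modulus 1/4.
The radius of convergence is the smallest modulus among the singular points: 1/4.
At the order-1 pole -1/4 set g(ζ) = (ζ - (-1/4))*f(ζ) = -7/5.
Simple pole: residue = g(a) at a = -1/4, which is -7/5.

Radius of convergence at 0: 1/4.
At -1/4: a pole of order 1; residue -7/5.


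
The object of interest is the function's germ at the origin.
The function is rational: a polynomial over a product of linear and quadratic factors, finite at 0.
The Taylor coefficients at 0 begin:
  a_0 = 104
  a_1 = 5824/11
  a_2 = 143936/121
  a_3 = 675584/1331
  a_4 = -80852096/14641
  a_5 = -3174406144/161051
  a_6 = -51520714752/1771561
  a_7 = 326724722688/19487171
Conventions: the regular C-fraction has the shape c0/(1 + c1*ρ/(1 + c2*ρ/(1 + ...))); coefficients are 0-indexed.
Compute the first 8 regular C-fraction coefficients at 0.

Taylor coefficients (read off): a_0 = 104, a_1 = 5824/11, a_2 = 143936/121, a_3 = 675584/1331, a_4 = -80852096/14641, a_5 = -3174406144/161051, a_6 = -51520714752/1771561, a_7 = 326724722688/19487171.
c0 = a_0 = 104. Peel one level at a time: if S = 1 + c*ρ/S' with S'(0) = 1, then c is the ρ-coefficient of S and S' = c*ρ/(S - 1).
S_1 = c0/f = 1 + (-56/11)*ρ + (1752/121)*ρ^2 + ...; c1 = -56/11.
S_2 = c1*ρ/(S_1 - 1) = 1 + (219/77)*ρ + (24245/5929)*ρ^2 + ...; c2 = 219/77.
S_3 = c2*ρ/(S_2 - 1) = 1 + (-24245/16863)*ρ + (41866/47961)*ρ^2 + ...; c3 = -24245/16863.
S_4 = c3*ρ/(S_3 - 1) = 1 + (3223682/5309655)*ρ + (83219444/587820025)*ρ^2 + ...; c4 = 3223682/5309655.
S_5 = c4*ρ/(S_4 - 1) = 1 + (-978054/4194385)*ρ + (52998/29929)*ρ^2 + ...; c5 = -978054/4194385.
S_6 = c5*ρ/(S_5 - 1) = 1 + (266695/35119)*ρ + (2933645/41209)*ρ^2 + ...; c6 = 266695/35119.
S_7 = c6*ρ/(S_6 - 1) = 1 + (-1903/203)*ρ + ...; c7 = -1903/203.

The regular C-fraction coefficients are [104, -56/11, 219/77, -24245/16863, 3223682/5309655, -978054/4194385, 266695/35119, -1903/203].


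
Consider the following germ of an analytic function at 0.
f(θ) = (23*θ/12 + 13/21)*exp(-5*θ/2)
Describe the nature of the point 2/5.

There is no denominator, hence no pole anywhere.
The factor exp(-5*θ/2) is entire.
So the germ continues analytically to 2/5.

The point is a regular point.


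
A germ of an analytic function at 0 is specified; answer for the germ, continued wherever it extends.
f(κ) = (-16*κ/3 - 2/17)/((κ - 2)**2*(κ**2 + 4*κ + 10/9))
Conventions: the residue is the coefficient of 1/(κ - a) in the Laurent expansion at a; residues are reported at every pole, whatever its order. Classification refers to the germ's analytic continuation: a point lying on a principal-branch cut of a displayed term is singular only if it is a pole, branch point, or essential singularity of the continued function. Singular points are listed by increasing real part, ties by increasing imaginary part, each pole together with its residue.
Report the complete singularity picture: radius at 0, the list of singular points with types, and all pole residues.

Radius of convergence at 0: 2 - (1/3)*sqrt(26).
At -2 - (1/3)*sqrt(26): a pole of order 1; residue -2814/59177 - (4617/181012)*sqrt(26).
At -2 + (1/3)*sqrt(26): a pole of order 1; residue -2814/59177 + (4617/181012)*sqrt(26).
At 2: a pole of order 2; residue 5628/59177.

Denominator factor (κ**2 + 4*κ + 10/9): discriminant 104/9, real irrational roots -2 + (1/3)*sqrt(26) and -2 - (1/3)*sqrt(26); poles of order 1, moduli 2 - (1/3)*sqrt(26) and 2 + (1/3)*sqrt(26).
Denominator factor (κ - 2)^2: pole of order 2 at 2, modulus 2.
The radius of convergence is the smallest modulus among the singular points: 2 - (1/3)*sqrt(26).
The factor κ**2 + 4*κ + 10/9 splits as (κ - a)(κ - a') with a = -2 - (1/3)*sqrt(26), a' = -2 + (1/3)*sqrt(26). At the order-1 pole a set g(κ) = (κ - a)*f(κ) = [(-16*κ/3 - 2/17)/(κ - 2)**2] / (κ - a').
Simple pole: residue = g(a) at a = -2 - (1/3)*sqrt(26), which is -2814/59177 - (4617/181012)*sqrt(26).
The factor κ**2 + 4*κ + 10/9 splits as (κ - a)(κ - a') with a = -2 + (1/3)*sqrt(26), a' = -2 - (1/3)*sqrt(26). At the order-1 pole a set g(κ) = (κ - a)*f(κ) = [(-16*κ/3 - 2/17)/(κ - 2)**2] / (κ - a').
Simple pole: residue = g(a) at a = -2 + (1/3)*sqrt(26), which is -2814/59177 + (4617/181012)*sqrt(26).
At the order-2 pole 2 set g(κ) = (κ - (2))^2*f(κ) = (-16*κ/3 - 2/17)/(κ**2 + 4*κ + 10/9).
Order-2 pole: residue = g'(a); g'(2) = 5628/59177, so the residue is 5628/59177.
List the singular points by increasing real part (a conjugate pair: the negative imaginary part first).


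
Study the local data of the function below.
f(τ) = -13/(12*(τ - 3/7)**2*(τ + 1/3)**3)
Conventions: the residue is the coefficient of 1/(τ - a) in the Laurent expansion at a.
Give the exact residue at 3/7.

The residue is 2528253/262144.

At the order-2 pole 3/7 set g(τ) = (τ - (3/7))^2*f(τ) = -13/(12*(τ + 1/3)**3).
Order-2 pole: residue = g'(a); g'(3/7) = 2528253/262144, so the residue is 2528253/262144.


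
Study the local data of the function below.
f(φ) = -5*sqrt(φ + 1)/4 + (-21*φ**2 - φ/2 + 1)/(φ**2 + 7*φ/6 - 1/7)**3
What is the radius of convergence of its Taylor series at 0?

The radius of convergence is -7/12 + (1/84)*sqrt(3409).

Denominator factor (φ**2 + 7*φ/6 - 1/7)^3: discriminant 487/252, real irrational roots -7/12 + (1/84)*sqrt(3409) and -7/12 - (1/84)*sqrt(3409); poles of order 3, moduli -7/12 + (1/84)*sqrt(3409) and 7/12 + (1/84)*sqrt(3409).
Branch term (-5/4)*sqrt(1 - φ/(-1)): its argument vanishes at φ = -1, a square-root branch point, modulus 1.
The radius of convergence is the smallest modulus among the singular points: -7/12 + (1/84)*sqrt(3409).


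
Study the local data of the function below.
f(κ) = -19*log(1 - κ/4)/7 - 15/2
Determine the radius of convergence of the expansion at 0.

Branch term (-19/7)*log(1 - κ/(4)): its argument vanishes at κ = 4, a logarithmic branch point, modulus 4.
The radius of convergence is the smallest modulus among the singular points: 4.

The radius of convergence is 4.


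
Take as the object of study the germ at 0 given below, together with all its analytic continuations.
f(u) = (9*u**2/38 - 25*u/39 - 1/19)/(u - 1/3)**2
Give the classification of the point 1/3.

The point is a pole of order 2.

The denominator factor u - 1/3 vanishes at 1/3 and appears to the power 2; the numerator there equals -1067/4446, nonzero, and no other factor vanishes.
Hence a pole whose order is the multiplicity, 2.


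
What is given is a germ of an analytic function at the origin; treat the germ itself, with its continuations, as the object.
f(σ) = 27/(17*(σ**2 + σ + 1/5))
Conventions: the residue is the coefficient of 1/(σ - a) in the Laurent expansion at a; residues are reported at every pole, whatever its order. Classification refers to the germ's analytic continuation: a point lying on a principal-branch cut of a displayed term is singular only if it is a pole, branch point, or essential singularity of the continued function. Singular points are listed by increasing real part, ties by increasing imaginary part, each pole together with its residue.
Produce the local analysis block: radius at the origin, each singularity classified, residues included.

Radius of convergence at 0: 1/2 - (1/10)*sqrt(5).
At -1/2 - (1/10)*sqrt(5): a pole of order 1; residue -(27/17)*sqrt(5).
At -1/2 + (1/10)*sqrt(5): a pole of order 1; residue (27/17)*sqrt(5).

Denominator factor (σ**2 + σ + 1/5): discriminant 1/5, real irrational roots -1/2 + (1/10)*sqrt(5) and -1/2 - (1/10)*sqrt(5); poles of order 1, moduli 1/2 - (1/10)*sqrt(5) and 1/2 + (1/10)*sqrt(5).
The radius of convergence is the smallest modulus among the singular points: 1/2 - (1/10)*sqrt(5).
The factor σ**2 + σ + 1/5 splits as (σ - a)(σ - a') with a = -1/2 - (1/10)*sqrt(5), a' = -1/2 + (1/10)*sqrt(5). At the order-1 pole a set g(σ) = (σ - a)*f(σ) = [27/17] / (σ - a').
Simple pole: residue = g(a) at a = -1/2 - (1/10)*sqrt(5), which is -(27/17)*sqrt(5).
The factor σ**2 + σ + 1/5 splits as (σ - a)(σ - a') with a = -1/2 + (1/10)*sqrt(5), a' = -1/2 - (1/10)*sqrt(5). At the order-1 pole a set g(σ) = (σ - a)*f(σ) = [27/17] / (σ - a').
Simple pole: residue = g(a) at a = -1/2 + (1/10)*sqrt(5), which is (27/17)*sqrt(5).
List the singular points by increasing real part (a conjugate pair: the negative imaginary part first).


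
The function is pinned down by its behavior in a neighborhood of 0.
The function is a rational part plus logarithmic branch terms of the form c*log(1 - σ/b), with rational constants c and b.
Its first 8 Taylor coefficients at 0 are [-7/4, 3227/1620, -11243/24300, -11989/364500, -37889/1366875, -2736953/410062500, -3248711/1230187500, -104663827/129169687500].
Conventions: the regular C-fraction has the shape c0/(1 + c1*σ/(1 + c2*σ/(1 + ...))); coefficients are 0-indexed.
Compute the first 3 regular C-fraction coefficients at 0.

Taylor coefficients (read off): a_0 = -7/4, a_1 = 3227/1620, a_2 = -11243/24300.
c0 = a_0 = -7/4. Peel one level at a time: if S = 1 + c*σ/S' with S'(0) = 1, then c is the σ-coefficient of S and S' = c*σ/(S - 1).
S_1 = c0/f = 1 + (461/405)*σ + (1184086/1148175)*σ^2 + ...; c1 = 461/405.
S_2 = c1*σ/(S_1 - 1) = 1 + (-1184086/1306935)*σ + ...; c2 = -1184086/1306935.

The regular C-fraction coefficients are [-7/4, 461/405, -1184086/1306935].


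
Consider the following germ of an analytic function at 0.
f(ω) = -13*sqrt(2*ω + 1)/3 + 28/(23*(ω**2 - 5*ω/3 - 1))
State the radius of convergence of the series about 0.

The radius of convergence is -5/6 + (1/6)*sqrt(61).

Denominator factor (ω**2 - 5*ω/3 - 1): discriminant 61/9, real irrational roots 5/6 + (1/6)*sqrt(61) and 5/6 - (1/6)*sqrt(61); poles of order 1, moduli 5/6 + (1/6)*sqrt(61) and -5/6 + (1/6)*sqrt(61).
Branch term (-13/3)*sqrt(1 - ω/(-1/2)): its argument vanishes at ω = -1/2, a square-root branch point, modulus 1/2.
The radius of convergence is the smallest modulus among the singular points: -5/6 + (1/6)*sqrt(61).


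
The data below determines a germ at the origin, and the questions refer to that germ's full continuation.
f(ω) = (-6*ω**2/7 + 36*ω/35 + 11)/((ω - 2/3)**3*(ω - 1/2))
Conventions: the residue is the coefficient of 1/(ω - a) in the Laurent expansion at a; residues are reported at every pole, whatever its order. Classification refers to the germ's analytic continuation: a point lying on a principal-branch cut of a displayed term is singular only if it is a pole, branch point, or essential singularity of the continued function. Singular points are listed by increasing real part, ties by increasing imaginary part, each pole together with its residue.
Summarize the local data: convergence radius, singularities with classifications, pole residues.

Denominator factor (ω - 1/2): pole of order 1 at 1/2, modulus 1/2.
Denominator factor (ω - 2/3)^3: pole of order 3 at 2/3, modulus 2/3.
The radius of convergence is the smallest modulus among the singular points: 1/2.
At the order-1 pole 1/2 set g(ω) = (ω - (1/2))*f(ω) = (-6*ω**2/7 + 36*ω/35 + 11)/(ω - 2/3)**3.
Simple pole: residue = g(a) at a = 1/2, which is -12204/5.
At the order-3 pole 2/3 set g(ω) = (ω - (2/3))^3*f(ω) = (-6*ω**2/7 + 36*ω/35 + 11)/(ω - 1/2).
Order-3 pole: residue = g''(a)/2; g''(2/3) = 24408/5, so the residue is 12204/5.
List the singular points by increasing real part (a conjugate pair: the negative imaginary part first).

Radius of convergence at 0: 1/2.
At 1/2: a pole of order 1; residue -12204/5.
At 2/3: a pole of order 3; residue 12204/5.


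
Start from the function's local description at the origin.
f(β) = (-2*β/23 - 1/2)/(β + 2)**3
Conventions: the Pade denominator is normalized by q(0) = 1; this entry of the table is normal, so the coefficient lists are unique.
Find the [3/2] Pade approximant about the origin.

The Pade approximant has numerator coefficients [-1/16, 10125/1072352, -10125/4289408, 3375/8578816]; denominator coefficients [1, 1712/1457, 4159/11656].

Taylor coefficients needed (expand at 0): a_0 = -1/16, a_1 = 61/736, a_2 = -57/736, a_3 = 91/1472, a_4 = -265/5888, a_5 = 363/11776.
Write the denominator as Q(β) = 1 + q1*β + q2*β^2. Requiring Q*f - P = O(β^6) with deg P <= 3 kills the coefficients of β^4..β^5 in Q*f:
  β^4: a_4 + q1*a_3 + q2*a_2 = 0, i.e. -265/5888 + (91/1472)*q1 + (-57/736)*q2 = 0.
  β^5: a_5 + q1*a_4 + q2*a_3 = 0, i.e. 363/11776 + (-265/5888)*q1 + (91/1472)*q2 = 0.
Solving this linear system: q1 = 1712/1457, q2 = 4159/11656.
The numerator is Q*f truncated at degree 3: P0 = a_0 = -1/16; P1 = a_1 + q1*a_0 = 10125/1072352; P2 = a_2 + q1*a_1 + q2*a_0 = -10125/4289408; P3 = a_3 + q1*a_2 + q2*a_1 = 3375/8578816.


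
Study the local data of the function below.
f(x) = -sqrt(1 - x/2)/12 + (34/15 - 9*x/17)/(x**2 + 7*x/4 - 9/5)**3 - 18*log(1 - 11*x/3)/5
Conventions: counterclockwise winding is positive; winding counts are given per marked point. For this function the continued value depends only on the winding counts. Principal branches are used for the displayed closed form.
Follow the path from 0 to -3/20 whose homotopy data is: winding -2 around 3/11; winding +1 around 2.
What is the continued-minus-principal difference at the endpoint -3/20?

The rational part is single-valued and drops out of the difference; each branch term changes only by its own monodromy.
(-1/12)*sqrt(1 - x/(2)): winding +1 is odd, the square root flips sign, contributing -2*(-1/12)*sqrt(1 - (-3/20)/(2)) = -2*(-1/12)*sqrt(43/40) = (1/120)*sqrt(430).
(-18/5)*log(1 - x/(3/11)): each positive loop around 3/11 adds 2*pi*i to the log, so winding -2 contributes (-18/5)*(-2)*2*pi*i = (72/5)*pi*i.
Summing the contributions at x = -3/20 gives ((1/120)*sqrt(430)) + ((72/5)*pi)*i.

Continued minus principal equals ((1/120)*sqrt(430)) + ((72/5)*pi)*i.


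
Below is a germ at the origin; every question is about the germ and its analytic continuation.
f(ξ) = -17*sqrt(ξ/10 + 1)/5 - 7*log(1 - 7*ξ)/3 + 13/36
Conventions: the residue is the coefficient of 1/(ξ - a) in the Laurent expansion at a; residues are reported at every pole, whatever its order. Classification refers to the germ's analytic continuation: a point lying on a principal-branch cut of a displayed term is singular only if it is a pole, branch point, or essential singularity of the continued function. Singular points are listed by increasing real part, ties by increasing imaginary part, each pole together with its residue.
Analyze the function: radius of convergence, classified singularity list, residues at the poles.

Radius of convergence at 0: 1/7.
At -10: an algebraic (square-root) branch point.
At 1/7: a logarithmic branch point.

Branch term (-7/3)*log(1 - ξ/(1/7)): its argument vanishes at ξ = 1/7, a logarithmic branch point, modulus 1/7.
Branch term (-17/5)*sqrt(1 - ξ/(-10)): its argument vanishes at ξ = -10, a square-root branch point, modulus 10.
The radius of convergence is the smallest modulus among the singular points: 1/7.
List the singular points by increasing real part (a conjugate pair: the negative imaginary part first).


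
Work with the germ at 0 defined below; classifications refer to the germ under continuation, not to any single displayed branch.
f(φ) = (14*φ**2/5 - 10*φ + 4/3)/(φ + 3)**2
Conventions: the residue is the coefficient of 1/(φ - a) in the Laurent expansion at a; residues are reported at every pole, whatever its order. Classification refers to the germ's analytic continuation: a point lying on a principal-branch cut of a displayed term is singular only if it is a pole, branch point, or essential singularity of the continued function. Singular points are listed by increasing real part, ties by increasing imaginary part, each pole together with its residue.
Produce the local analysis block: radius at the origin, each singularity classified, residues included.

Denominator factor (φ + 3)^2: pole of order 2 at -3, modulus 3.
The radius of convergence is the smallest modulus among the singular points: 3.
At the order-2 pole -3 set g(φ) = (φ - (-3))^2*f(φ) = 14*φ**2/5 - 10*φ + 4/3.
Order-2 pole: residue = g'(a); g'(-3) = -134/5, so the residue is -134/5.

Radius of convergence at 0: 3.
At -3: a pole of order 2; residue -134/5.


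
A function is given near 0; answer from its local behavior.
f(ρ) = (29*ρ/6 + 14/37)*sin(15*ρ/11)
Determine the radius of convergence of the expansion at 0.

The radius of convergence is infinite.

The factor sin(15*ρ/11) is entire and contributes no finite singular point.
The polynomial part has no poles.
No finite singular points: the Taylor series at 0 converges everywhere.


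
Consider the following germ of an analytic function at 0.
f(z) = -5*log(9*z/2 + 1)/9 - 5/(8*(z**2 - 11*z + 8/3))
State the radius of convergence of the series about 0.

The radius of convergence is 2/9.

Denominator factor (z**2 - 11*z + 8/3): discriminant 331/3, real irrational roots 11/2 + (1/6)*sqrt(993) and 11/2 - (1/6)*sqrt(993); poles of order 1, moduli 11/2 + (1/6)*sqrt(993) and 11/2 - (1/6)*sqrt(993).
Branch term (-5/9)*log(1 - z/(-2/9)): its argument vanishes at z = -2/9, a logarithmic branch point, modulus 2/9.
The radius of convergence is the smallest modulus among the singular points: 2/9.


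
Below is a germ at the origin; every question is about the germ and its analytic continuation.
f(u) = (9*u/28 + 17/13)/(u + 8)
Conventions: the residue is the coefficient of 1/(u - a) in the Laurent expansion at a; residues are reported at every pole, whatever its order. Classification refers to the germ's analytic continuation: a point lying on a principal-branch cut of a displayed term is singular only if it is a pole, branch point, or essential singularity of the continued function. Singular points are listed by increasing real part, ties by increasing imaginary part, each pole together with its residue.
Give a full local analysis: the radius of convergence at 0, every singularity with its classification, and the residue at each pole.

Radius of convergence at 0: 8.
At -8: a pole of order 1; residue -115/91.

Denominator factor (u + 8): pole of order 1 at -8, modulus 8.
The radius of convergence is the smallest modulus among the singular points: 8.
At the order-1 pole -8 set g(u) = (u - (-8))*f(u) = 9*u/28 + 17/13.
Simple pole: residue = g(a) at a = -8, which is -115/91.
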